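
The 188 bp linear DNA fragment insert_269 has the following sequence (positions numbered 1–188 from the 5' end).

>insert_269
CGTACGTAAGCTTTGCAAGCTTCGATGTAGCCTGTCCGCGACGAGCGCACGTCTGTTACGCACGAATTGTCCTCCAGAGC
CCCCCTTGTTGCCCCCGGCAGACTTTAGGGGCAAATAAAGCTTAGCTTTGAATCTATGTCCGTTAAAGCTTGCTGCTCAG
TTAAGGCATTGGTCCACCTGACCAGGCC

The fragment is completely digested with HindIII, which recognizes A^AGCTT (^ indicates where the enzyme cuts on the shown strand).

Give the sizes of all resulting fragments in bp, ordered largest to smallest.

101, 42, 28, 9, 8 bp

HindIII sites (AAGCTT) start at positions 8, 17, 118, 146.
HindIII cuts after the first base of each site, so after positions 8, 17, 118, 146.
Linear molecule, 4 cuts → 5 fragments:
  1–8 → 8 bp
  9–17 → 9 bp
  18–118 → 101 bp
  119–146 → 28 bp
  147–188 → 42 bp
Sorted largest to smallest: 101, 42, 28, 9, 8 bp.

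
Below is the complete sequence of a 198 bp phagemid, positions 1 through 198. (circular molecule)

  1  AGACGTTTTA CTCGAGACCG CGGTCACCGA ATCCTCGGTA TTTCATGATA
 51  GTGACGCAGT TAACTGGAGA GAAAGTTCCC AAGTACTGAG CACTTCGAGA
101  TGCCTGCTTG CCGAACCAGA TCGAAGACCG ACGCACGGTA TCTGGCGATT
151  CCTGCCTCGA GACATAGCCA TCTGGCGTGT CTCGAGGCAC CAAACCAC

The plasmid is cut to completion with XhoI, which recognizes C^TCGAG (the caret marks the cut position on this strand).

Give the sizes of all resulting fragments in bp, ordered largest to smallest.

XhoI sites (CTCGAG) start at positions 11, 156, 181.
XhoI cuts after the first base of each site, so after positions 11, 156, 181.
Circular molecule, 3 cuts → 3 fragments:
  12–156 → 145 bp
  157–181 → 25 bp
  182–198 then 1–11 → 17 + 11 = 28 bp
Sorted largest to smallest: 145, 28, 25 bp.

145, 28, 25 bp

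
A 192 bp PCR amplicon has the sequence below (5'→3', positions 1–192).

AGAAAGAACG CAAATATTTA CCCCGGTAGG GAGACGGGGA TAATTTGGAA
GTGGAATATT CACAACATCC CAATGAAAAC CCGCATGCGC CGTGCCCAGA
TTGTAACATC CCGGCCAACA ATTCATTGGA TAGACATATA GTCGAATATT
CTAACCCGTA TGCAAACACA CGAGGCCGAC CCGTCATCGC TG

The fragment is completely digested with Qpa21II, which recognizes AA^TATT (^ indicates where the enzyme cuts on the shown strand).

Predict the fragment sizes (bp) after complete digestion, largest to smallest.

90, 46, 42, 14 bp

Qpa21II sites (AATATT) start at positions 13, 55, 145.
Qpa21II cuts after base 2 of each site, so after positions 14, 56, 146.
Linear molecule, 3 cuts → 4 fragments:
  1–14 → 14 bp
  15–56 → 42 bp
  57–146 → 90 bp
  147–192 → 46 bp
Sorted largest to smallest: 90, 46, 42, 14 bp.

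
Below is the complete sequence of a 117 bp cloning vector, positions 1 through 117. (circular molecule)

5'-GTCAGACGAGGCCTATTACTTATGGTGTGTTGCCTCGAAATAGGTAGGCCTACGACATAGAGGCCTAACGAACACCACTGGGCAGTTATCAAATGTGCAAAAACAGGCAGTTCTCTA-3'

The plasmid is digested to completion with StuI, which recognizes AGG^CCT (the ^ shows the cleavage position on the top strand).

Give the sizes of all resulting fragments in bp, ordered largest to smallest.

65, 37, 15 bp

StuI sites (AGGCCT) start at positions 9, 46, 61.
StuI cuts after base 3 of each site, so after positions 11, 48, 63.
Circular molecule, 3 cuts → 3 fragments:
  12–48 → 37 bp
  49–63 → 15 bp
  64–117 then 1–11 → 54 + 11 = 65 bp
Sorted largest to smallest: 65, 37, 15 bp.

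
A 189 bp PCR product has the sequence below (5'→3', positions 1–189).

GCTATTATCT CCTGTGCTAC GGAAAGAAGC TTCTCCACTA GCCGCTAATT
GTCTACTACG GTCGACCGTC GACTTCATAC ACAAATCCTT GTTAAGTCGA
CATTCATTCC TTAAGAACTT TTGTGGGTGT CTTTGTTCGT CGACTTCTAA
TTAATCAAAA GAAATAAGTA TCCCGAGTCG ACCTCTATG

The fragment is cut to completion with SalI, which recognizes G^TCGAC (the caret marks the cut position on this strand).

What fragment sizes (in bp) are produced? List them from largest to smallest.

61, 43, 38, 28, 12, 7 bp

SalI sites (GTCGAC) start at positions 61, 68, 96, 139, 177.
SalI cuts after the first base of each site, so after positions 61, 68, 96, 139, 177.
Linear molecule, 5 cuts → 6 fragments:
  1–61 → 61 bp
  62–68 → 7 bp
  69–96 → 28 bp
  97–139 → 43 bp
  140–177 → 38 bp
  178–189 → 12 bp
Sorted largest to smallest: 61, 43, 38, 28, 12, 7 bp.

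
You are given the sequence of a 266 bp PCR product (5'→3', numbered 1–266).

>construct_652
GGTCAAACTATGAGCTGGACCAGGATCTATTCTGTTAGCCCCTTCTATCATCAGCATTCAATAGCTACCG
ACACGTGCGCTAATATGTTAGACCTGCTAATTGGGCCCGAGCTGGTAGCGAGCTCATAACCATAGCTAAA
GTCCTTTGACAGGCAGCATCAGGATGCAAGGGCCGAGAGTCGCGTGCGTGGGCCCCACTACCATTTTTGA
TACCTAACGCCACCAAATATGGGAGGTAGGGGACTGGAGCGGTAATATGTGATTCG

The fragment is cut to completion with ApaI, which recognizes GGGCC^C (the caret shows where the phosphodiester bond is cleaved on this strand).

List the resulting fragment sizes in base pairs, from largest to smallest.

107, 87, 72 bp

ApaI sites (GGGCCC) start at positions 103, 190.
ApaI cuts after base 5 of each site (before the last base), so after positions 107, 194.
Linear molecule, 2 cuts → 3 fragments:
  1–107 → 107 bp
  108–194 → 87 bp
  195–266 → 72 bp
Sorted largest to smallest: 107, 87, 72 bp.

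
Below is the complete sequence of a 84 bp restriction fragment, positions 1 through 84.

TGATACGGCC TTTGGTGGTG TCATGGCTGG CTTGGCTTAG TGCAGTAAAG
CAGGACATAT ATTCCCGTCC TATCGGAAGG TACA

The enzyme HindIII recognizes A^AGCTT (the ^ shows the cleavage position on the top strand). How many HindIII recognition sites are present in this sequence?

0

No occurrence of AAGCTT is present in the sequence.
HindIII does not cut: 0 sites.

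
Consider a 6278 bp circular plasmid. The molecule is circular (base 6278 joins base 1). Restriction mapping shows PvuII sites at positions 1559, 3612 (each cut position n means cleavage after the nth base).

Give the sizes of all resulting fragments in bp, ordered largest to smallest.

Circular molecule, 2 cuts → 2 fragments:
  3612 − 1559 = 2053 bp
  wrap: 6278 − 3612 + 1559 = 4225 bp
Sorted largest to smallest: 4225, 2053 bp.

4225, 2053 bp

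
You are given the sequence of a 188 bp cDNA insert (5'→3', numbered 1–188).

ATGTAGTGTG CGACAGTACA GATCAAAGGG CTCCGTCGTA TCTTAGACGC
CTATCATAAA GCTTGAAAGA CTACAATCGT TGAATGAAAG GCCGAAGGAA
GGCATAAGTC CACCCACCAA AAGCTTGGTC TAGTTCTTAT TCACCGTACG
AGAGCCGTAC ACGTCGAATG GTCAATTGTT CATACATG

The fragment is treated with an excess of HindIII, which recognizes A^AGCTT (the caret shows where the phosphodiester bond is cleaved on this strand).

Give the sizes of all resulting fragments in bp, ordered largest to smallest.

HindIII sites (AAGCTT) start at positions 59, 121.
HindIII cuts after the first base of each site, so after positions 59, 121.
Linear molecule, 2 cuts → 3 fragments:
  1–59 → 59 bp
  60–121 → 62 bp
  122–188 → 67 bp
Sorted largest to smallest: 67, 62, 59 bp.

67, 62, 59 bp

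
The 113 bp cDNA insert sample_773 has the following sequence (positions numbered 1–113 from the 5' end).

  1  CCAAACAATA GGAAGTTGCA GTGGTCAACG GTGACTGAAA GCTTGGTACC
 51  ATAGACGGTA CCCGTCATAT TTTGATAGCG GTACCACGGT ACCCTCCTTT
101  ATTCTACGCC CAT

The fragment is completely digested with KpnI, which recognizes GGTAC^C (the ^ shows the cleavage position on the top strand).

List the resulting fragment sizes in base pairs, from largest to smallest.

KpnI sites (GGTACC) start at positions 45, 57, 80, 88.
KpnI cuts after base 5 of each site (before the last base), so after positions 49, 61, 84, 92.
Linear molecule, 4 cuts → 5 fragments:
  1–49 → 49 bp
  50–61 → 12 bp
  62–84 → 23 bp
  85–92 → 8 bp
  93–113 → 21 bp
Sorted largest to smallest: 49, 23, 21, 12, 8 bp.

49, 23, 21, 12, 8 bp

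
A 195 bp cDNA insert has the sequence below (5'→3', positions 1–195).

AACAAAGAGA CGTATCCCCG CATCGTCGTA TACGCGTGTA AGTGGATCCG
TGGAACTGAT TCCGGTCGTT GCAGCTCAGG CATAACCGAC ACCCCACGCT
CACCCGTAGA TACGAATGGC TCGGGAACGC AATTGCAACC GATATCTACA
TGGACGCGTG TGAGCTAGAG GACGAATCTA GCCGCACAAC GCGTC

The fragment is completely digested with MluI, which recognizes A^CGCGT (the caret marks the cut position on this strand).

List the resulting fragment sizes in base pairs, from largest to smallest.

MluI sites (ACGCGT) start at positions 32, 154, 189.
MluI cuts after the first base of each site, so after positions 32, 154, 189.
Linear molecule, 3 cuts → 4 fragments:
  1–32 → 32 bp
  33–154 → 122 bp
  155–189 → 35 bp
  190–195 → 6 bp
Sorted largest to smallest: 122, 35, 32, 6 bp.

122, 35, 32, 6 bp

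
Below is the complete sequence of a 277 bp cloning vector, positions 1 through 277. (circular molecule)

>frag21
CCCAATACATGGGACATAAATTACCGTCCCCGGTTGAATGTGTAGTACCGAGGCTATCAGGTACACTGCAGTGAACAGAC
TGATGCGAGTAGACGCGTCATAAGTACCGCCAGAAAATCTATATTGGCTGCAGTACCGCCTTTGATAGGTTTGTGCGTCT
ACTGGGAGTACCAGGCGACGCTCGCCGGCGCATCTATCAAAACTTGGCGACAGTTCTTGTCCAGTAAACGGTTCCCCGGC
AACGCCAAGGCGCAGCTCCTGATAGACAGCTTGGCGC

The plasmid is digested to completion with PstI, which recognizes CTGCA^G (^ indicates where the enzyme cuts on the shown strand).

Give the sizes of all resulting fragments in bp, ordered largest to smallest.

215, 62 bp

PstI sites (CTGCAG) start at positions 66, 128.
PstI cuts after base 5 of each site (before the last base), so after positions 70, 132.
Circular molecule, 2 cuts → 2 fragments:
  71–132 → 62 bp
  133–277 then 1–70 → 145 + 70 = 215 bp
Sorted largest to smallest: 215, 62 bp.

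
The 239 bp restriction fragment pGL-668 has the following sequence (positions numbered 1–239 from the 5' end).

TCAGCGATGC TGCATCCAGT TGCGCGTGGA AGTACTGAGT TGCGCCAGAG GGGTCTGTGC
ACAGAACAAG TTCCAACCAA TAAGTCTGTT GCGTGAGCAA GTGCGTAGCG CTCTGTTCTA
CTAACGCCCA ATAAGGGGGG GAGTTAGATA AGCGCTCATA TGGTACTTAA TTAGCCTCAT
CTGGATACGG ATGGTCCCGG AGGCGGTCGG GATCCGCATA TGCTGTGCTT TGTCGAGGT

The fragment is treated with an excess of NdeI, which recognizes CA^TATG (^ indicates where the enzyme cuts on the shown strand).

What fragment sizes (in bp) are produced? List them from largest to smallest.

158, 60, 21 bp

NdeI sites (CATATG) start at positions 157, 217.
NdeI cuts after base 2 of each site, so after positions 158, 218.
Linear molecule, 2 cuts → 3 fragments:
  1–158 → 158 bp
  159–218 → 60 bp
  219–239 → 21 bp
Sorted largest to smallest: 158, 60, 21 bp.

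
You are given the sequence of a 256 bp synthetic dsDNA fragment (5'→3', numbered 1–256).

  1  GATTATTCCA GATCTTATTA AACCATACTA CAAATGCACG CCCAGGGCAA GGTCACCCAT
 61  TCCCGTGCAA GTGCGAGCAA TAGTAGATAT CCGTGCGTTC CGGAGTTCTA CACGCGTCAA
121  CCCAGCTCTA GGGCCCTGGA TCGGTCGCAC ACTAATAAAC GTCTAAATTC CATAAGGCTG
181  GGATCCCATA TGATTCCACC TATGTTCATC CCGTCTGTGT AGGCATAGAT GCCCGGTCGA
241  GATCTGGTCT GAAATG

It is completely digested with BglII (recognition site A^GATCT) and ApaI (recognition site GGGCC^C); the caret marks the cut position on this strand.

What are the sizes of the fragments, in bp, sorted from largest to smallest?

125, 105, 16, 10 bp

BglII sites (AGATCT) start at positions 10, 240.
BglII cuts after the first base of each site, so after positions 10, 240.
The ApaI site (GGGCCC) starts at position 131.
ApaI cuts after base 5 of each site (before the last base), so after position 135.
Combined cut positions: 10, 135, 240.
Linear molecule, 3 cuts → 4 fragments:
  1–10 → 10 bp
  11–135 → 125 bp
  136–240 → 105 bp
  241–256 → 16 bp
Sorted largest to smallest: 125, 105, 16, 10 bp.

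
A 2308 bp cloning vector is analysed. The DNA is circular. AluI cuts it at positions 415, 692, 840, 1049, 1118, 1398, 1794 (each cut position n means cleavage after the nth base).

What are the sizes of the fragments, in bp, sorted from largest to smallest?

Circular molecule, 7 cuts → 7 fragments:
  692 − 415 = 277 bp
  840 − 692 = 148 bp
  1049 − 840 = 209 bp
  1118 − 1049 = 69 bp
  1398 − 1118 = 280 bp
  1794 − 1398 = 396 bp
  wrap: 2308 − 1794 + 415 = 929 bp
Sorted largest to smallest: 929, 396, 280, 277, 209, 148, 69 bp.

929, 396, 280, 277, 209, 148, 69 bp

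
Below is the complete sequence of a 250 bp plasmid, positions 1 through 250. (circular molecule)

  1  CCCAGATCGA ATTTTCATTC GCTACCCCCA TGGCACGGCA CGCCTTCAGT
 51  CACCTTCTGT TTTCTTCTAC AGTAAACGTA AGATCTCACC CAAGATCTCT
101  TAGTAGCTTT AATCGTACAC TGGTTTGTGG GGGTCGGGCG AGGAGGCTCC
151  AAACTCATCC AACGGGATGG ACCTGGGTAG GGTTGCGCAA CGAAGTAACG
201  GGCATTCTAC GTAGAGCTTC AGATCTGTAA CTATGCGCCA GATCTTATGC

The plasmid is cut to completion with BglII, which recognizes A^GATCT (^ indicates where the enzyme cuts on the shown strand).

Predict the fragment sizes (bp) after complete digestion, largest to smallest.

BglII sites (AGATCT) start at positions 81, 93, 221, 240.
BglII cuts after the first base of each site, so after positions 81, 93, 221, 240.
Circular molecule, 4 cuts → 4 fragments:
  82–93 → 12 bp
  94–221 → 128 bp
  222–240 → 19 bp
  241–250 then 1–81 → 10 + 81 = 91 bp
Sorted largest to smallest: 128, 91, 19, 12 bp.

128, 91, 19, 12 bp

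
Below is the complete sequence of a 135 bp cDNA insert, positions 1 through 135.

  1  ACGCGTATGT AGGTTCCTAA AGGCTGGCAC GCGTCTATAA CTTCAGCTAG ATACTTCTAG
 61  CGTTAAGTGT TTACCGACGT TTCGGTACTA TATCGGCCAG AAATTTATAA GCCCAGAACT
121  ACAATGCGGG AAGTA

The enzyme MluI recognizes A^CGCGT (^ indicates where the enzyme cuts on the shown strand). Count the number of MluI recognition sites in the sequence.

ACGCGT occurs starting at positions 1, 29.
MluI cuts at 2 sites.

2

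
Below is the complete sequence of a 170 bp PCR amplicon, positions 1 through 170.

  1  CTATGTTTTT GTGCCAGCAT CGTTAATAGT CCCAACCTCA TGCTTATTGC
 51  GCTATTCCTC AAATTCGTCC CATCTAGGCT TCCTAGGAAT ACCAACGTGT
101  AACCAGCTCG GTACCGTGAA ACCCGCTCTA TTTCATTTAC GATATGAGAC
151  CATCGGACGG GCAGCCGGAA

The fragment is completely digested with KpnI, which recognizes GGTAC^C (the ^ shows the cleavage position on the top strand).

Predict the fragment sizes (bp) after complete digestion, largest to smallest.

The KpnI site (GGTACC) starts at position 110.
KpnI cuts after base 5 of each site (before the last base), so after position 114.
Linear molecule, 1 cut → 2 fragments:
  1–114 → 114 bp
  115–170 → 56 bp
Sorted largest to smallest: 114, 56 bp.

114, 56 bp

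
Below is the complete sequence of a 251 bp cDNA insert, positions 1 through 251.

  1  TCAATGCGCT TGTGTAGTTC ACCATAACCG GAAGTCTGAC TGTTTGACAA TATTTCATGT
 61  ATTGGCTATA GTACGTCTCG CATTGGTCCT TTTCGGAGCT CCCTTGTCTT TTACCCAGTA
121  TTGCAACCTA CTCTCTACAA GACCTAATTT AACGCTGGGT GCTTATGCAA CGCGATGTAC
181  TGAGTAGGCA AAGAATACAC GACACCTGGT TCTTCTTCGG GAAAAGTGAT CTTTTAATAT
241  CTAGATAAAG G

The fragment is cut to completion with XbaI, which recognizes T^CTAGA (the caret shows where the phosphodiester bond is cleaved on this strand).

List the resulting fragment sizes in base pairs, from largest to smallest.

The XbaI site (TCTAGA) starts at position 240.
XbaI cuts after the first base of each site, so after position 240.
Linear molecule, 1 cut → 2 fragments:
  1–240 → 240 bp
  241–251 → 11 bp
Sorted largest to smallest: 240, 11 bp.

240, 11 bp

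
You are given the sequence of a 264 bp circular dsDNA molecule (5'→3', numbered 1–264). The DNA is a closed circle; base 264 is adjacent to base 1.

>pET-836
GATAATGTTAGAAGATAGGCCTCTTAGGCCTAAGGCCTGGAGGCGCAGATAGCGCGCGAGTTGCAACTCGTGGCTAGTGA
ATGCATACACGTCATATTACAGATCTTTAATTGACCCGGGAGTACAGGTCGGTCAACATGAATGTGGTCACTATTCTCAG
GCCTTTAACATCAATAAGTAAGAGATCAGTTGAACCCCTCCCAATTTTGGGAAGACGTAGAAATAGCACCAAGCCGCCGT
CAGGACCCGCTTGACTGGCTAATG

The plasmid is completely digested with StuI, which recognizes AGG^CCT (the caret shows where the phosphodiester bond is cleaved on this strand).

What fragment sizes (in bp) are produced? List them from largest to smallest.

StuI sites (AGGCCT) start at positions 17, 26, 33, 159.
StuI cuts after base 3 of each site, so after positions 19, 28, 35, 161.
Circular molecule, 4 cuts → 4 fragments:
  20–28 → 9 bp
  29–35 → 7 bp
  36–161 → 126 bp
  162–264 then 1–19 → 103 + 19 = 122 bp
Sorted largest to smallest: 126, 122, 9, 7 bp.

126, 122, 9, 7 bp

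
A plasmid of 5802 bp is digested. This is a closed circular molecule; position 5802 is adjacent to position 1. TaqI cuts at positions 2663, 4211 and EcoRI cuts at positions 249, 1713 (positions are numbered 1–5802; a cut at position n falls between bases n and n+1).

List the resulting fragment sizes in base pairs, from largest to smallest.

1840, 1548, 1464, 950 bp

Combined cut positions (sorted): 249, 1713, 2663, 4211.
Circular molecule, 4 cuts → 4 fragments:
  1713 − 249 = 1464 bp
  2663 − 1713 = 950 bp
  4211 − 2663 = 1548 bp
  wrap: 5802 − 4211 + 249 = 1840 bp
Sorted largest to smallest: 1840, 1548, 1464, 950 bp.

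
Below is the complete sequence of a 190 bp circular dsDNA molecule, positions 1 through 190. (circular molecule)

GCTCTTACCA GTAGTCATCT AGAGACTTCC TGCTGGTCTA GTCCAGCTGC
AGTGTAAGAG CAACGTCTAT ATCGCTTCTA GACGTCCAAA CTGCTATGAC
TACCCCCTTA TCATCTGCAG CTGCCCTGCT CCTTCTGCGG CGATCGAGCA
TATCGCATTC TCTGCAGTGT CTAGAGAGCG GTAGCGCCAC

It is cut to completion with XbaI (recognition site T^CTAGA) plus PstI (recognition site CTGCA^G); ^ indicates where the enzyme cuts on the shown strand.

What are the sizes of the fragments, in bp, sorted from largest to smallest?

XbaI sites (TCTAGA) start at positions 18, 77, 170.
XbaI cuts after the first base of each site, so after positions 18, 77, 170.
PstI sites (CTGCAG) start at positions 47, 115, 162.
PstI cuts after base 5 of each site (before the last base), so after positions 51, 119, 166.
Combined cut positions: 18, 51, 77, 119, 166, 170.
Circular molecule, 6 cuts → 6 fragments:
  19–51 → 33 bp
  52–77 → 26 bp
  78–119 → 42 bp
  120–166 → 47 bp
  167–170 → 4 bp
  171–190 then 1–18 → 20 + 18 = 38 bp
Sorted largest to smallest: 47, 42, 38, 33, 26, 4 bp.

47, 42, 38, 33, 26, 4 bp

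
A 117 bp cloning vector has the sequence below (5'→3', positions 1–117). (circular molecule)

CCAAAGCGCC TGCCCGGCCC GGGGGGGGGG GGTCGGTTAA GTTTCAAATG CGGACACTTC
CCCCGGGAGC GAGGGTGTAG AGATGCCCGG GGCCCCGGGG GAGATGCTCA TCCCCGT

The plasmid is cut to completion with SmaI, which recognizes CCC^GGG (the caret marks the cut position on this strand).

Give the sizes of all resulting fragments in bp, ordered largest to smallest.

44, 41, 24, 8 bp

SmaI sites (CCCGGG) start at positions 18, 62, 86, 94.
SmaI cuts after base 3 of each site, so after positions 20, 64, 88, 96.
Circular molecule, 4 cuts → 4 fragments:
  21–64 → 44 bp
  65–88 → 24 bp
  89–96 → 8 bp
  97–117 then 1–20 → 21 + 20 = 41 bp
Sorted largest to smallest: 44, 41, 24, 8 bp.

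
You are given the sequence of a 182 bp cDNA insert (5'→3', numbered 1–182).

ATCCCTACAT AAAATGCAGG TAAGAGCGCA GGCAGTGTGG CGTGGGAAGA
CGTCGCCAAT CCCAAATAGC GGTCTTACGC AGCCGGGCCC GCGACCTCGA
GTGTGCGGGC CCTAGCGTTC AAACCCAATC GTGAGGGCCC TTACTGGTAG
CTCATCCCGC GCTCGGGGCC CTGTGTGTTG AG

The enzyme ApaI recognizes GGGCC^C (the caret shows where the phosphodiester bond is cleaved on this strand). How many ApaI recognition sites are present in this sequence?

GGGCCC occurs starting at positions 85, 107, 135, 166.
ApaI cuts at 4 sites.

4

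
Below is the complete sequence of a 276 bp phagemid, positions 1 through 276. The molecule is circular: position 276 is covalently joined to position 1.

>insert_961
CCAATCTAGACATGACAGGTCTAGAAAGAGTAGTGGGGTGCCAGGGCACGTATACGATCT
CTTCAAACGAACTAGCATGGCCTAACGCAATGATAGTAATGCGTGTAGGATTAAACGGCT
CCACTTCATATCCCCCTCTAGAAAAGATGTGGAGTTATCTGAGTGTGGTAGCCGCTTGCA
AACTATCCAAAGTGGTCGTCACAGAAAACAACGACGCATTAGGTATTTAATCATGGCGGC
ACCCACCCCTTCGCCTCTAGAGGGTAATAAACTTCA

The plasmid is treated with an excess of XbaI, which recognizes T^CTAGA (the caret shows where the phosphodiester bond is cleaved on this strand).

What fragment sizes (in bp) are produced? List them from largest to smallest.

119, 117, 25, 15 bp

XbaI sites (TCTAGA) start at positions 5, 20, 137, 256.
XbaI cuts after the first base of each site, so after positions 5, 20, 137, 256.
Circular molecule, 4 cuts → 4 fragments:
  6–20 → 15 bp
  21–137 → 117 bp
  138–256 → 119 bp
  257–276 then 1–5 → 20 + 5 = 25 bp
Sorted largest to smallest: 119, 117, 25, 15 bp.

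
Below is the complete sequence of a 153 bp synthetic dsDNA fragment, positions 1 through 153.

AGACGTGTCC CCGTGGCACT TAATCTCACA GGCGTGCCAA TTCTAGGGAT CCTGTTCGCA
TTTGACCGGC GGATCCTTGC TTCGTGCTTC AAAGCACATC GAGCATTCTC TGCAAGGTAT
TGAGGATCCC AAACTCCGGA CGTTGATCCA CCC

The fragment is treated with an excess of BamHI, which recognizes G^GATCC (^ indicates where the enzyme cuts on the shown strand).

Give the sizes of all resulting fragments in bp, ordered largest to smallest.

53, 47, 29, 24 bp

BamHI sites (GGATCC) start at positions 47, 71, 124.
BamHI cuts after the first base of each site, so after positions 47, 71, 124.
Linear molecule, 3 cuts → 4 fragments:
  1–47 → 47 bp
  48–71 → 24 bp
  72–124 → 53 bp
  125–153 → 29 bp
Sorted largest to smallest: 53, 47, 29, 24 bp.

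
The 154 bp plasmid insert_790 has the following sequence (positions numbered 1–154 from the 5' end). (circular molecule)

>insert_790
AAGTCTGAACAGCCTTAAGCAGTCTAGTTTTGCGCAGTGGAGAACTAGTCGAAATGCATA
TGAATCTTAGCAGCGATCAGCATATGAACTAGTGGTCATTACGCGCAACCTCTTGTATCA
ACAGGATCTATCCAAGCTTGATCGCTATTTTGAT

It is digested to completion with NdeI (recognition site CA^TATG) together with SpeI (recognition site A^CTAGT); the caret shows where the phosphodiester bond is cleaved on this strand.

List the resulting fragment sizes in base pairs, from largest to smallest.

110, 24, 14, 6 bp

NdeI sites (CATATG) start at positions 57, 81.
NdeI cuts after base 2 of each site, so after positions 58, 82.
SpeI sites (ACTAGT) start at positions 44, 88.
SpeI cuts after the first base of each site, so after positions 44, 88.
Combined cut positions: 44, 58, 82, 88.
Circular molecule, 4 cuts → 4 fragments:
  45–58 → 14 bp
  59–82 → 24 bp
  83–88 → 6 bp
  89–154 then 1–44 → 66 + 44 = 110 bp
Sorted largest to smallest: 110, 24, 14, 6 bp.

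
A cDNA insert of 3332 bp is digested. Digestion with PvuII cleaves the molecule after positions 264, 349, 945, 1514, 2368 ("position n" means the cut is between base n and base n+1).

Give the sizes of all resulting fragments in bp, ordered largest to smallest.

964, 854, 596, 569, 264, 85 bp

Linear molecule, 5 cuts → 6 fragments:
  264 − 0 = 264 bp
  349 − 264 = 85 bp
  945 − 349 = 596 bp
  1514 − 945 = 569 bp
  2368 − 1514 = 854 bp
  3332 − 2368 = 964 bp
Sorted largest to smallest: 964, 854, 596, 569, 264, 85 bp.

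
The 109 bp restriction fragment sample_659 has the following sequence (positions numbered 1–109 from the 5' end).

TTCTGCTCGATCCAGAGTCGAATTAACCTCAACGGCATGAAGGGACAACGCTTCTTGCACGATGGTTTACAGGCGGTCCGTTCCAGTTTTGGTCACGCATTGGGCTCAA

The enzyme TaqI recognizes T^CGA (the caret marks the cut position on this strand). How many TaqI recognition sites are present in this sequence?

TCGA occurs starting at positions 7, 18.
TaqI cuts at 2 sites.

2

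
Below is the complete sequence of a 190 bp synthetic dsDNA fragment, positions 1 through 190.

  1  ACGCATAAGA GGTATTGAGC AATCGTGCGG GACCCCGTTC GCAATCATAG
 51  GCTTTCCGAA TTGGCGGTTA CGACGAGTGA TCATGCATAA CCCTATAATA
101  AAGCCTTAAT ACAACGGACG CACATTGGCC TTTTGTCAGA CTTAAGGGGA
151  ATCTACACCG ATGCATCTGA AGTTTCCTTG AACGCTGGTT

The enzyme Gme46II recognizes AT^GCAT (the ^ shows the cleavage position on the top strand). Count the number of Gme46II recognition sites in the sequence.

2

ATGCAT occurs starting at positions 83, 161.
Gme46II cuts at 2 sites.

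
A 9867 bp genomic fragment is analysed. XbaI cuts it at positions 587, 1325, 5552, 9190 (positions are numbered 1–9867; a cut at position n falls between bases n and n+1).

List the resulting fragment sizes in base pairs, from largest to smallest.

Linear molecule, 4 cuts → 5 fragments:
  587 − 0 = 587 bp
  1325 − 587 = 738 bp
  5552 − 1325 = 4227 bp
  9190 − 5552 = 3638 bp
  9867 − 9190 = 677 bp
Sorted largest to smallest: 4227, 3638, 738, 677, 587 bp.

4227, 3638, 738, 677, 587 bp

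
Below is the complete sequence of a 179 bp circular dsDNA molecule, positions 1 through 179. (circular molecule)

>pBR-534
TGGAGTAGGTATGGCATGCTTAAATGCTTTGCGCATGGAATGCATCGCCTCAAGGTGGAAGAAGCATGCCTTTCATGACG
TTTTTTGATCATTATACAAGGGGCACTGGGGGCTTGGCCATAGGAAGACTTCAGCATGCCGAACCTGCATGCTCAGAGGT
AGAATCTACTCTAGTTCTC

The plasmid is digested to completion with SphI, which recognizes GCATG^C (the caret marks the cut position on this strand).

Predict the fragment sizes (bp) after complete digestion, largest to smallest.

70, 50, 46, 13 bp

SphI sites (GCATGC) start at positions 14, 64, 134, 147.
SphI cuts after base 5 of each site (before the last base), so after positions 18, 68, 138, 151.
Circular molecule, 4 cuts → 4 fragments:
  19–68 → 50 bp
  69–138 → 70 bp
  139–151 → 13 bp
  152–179 then 1–18 → 28 + 18 = 46 bp
Sorted largest to smallest: 70, 50, 46, 13 bp.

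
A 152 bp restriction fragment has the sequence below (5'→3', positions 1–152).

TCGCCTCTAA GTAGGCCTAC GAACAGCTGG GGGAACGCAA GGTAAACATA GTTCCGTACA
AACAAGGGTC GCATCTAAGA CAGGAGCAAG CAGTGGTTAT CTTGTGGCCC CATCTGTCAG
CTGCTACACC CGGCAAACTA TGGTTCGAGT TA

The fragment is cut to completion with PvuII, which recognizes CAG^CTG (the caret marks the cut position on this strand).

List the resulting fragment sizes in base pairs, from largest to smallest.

94, 32, 26 bp

PvuII sites (CAGCTG) start at positions 24, 118.
PvuII cuts after base 3 of each site, so after positions 26, 120.
Linear molecule, 2 cuts → 3 fragments:
  1–26 → 26 bp
  27–120 → 94 bp
  121–152 → 32 bp
Sorted largest to smallest: 94, 32, 26 bp.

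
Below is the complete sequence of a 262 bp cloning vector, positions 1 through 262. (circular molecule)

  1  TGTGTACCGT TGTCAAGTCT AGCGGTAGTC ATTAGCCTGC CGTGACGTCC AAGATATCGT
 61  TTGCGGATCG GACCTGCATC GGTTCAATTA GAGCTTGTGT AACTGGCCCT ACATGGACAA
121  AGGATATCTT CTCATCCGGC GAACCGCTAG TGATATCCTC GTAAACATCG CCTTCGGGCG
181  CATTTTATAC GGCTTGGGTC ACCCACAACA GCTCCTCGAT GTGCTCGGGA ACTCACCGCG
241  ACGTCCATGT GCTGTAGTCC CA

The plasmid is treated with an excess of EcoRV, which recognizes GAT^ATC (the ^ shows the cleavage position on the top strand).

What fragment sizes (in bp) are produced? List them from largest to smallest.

EcoRV sites (GATATC) start at positions 53, 123, 152.
EcoRV cuts after base 3 of each site, so after positions 55, 125, 154.
Circular molecule, 3 cuts → 3 fragments:
  56–125 → 70 bp
  126–154 → 29 bp
  155–262 then 1–55 → 108 + 55 = 163 bp
Sorted largest to smallest: 163, 70, 29 bp.

163, 70, 29 bp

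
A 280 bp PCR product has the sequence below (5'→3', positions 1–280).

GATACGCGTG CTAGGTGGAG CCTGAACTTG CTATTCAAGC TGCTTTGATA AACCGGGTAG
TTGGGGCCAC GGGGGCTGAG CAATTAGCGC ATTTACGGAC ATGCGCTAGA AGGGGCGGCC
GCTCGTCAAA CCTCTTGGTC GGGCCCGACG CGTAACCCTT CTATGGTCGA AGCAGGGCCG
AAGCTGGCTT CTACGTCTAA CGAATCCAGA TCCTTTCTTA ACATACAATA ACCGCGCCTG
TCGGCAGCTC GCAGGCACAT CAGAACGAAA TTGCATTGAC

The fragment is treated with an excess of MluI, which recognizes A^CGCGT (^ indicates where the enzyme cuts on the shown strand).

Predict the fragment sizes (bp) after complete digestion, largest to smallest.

MluI sites (ACGCGT) start at positions 4, 148.
MluI cuts after the first base of each site, so after positions 4, 148.
Linear molecule, 2 cuts → 3 fragments:
  1–4 → 4 bp
  5–148 → 144 bp
  149–280 → 132 bp
Sorted largest to smallest: 144, 132, 4 bp.

144, 132, 4 bp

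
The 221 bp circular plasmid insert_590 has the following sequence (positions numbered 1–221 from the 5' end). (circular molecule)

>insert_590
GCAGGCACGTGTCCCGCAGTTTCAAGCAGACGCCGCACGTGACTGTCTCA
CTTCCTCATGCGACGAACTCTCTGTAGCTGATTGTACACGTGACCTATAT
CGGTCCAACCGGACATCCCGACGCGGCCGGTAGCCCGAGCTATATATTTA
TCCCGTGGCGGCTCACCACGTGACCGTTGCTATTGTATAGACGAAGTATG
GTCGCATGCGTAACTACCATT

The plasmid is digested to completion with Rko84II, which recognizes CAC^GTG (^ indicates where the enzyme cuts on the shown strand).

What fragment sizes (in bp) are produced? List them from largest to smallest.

80, 60, 51, 30 bp

Rko84II sites (CACGTG) start at positions 6, 36, 87, 167.
Rko84II cuts after base 3 of each site, so after positions 8, 38, 89, 169.
Circular molecule, 4 cuts → 4 fragments:
  9–38 → 30 bp
  39–89 → 51 bp
  90–169 → 80 bp
  170–221 then 1–8 → 52 + 8 = 60 bp
Sorted largest to smallest: 80, 60, 51, 30 bp.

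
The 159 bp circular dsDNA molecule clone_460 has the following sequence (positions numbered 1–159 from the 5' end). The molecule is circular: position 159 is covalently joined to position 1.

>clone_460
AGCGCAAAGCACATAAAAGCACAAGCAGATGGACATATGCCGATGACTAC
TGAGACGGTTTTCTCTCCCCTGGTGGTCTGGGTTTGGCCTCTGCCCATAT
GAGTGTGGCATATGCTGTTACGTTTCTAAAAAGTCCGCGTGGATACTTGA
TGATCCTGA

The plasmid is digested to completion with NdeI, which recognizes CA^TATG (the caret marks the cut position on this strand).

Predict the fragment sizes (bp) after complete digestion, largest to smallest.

NdeI sites (CATATG) start at positions 34, 96, 109.
NdeI cuts after base 2 of each site, so after positions 35, 97, 110.
Circular molecule, 3 cuts → 3 fragments:
  36–97 → 62 bp
  98–110 → 13 bp
  111–159 then 1–35 → 49 + 35 = 84 bp
Sorted largest to smallest: 84, 62, 13 bp.

84, 62, 13 bp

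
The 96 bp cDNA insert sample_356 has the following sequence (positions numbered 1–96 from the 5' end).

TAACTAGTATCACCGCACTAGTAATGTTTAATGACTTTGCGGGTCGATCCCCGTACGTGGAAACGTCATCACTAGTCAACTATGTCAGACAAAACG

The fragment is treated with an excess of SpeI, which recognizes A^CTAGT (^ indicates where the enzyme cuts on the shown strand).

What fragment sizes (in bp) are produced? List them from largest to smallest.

54, 25, 14, 3 bp

SpeI sites (ACTAGT) start at positions 3, 17, 71.
SpeI cuts after the first base of each site, so after positions 3, 17, 71.
Linear molecule, 3 cuts → 4 fragments:
  1–3 → 3 bp
  4–17 → 14 bp
  18–71 → 54 bp
  72–96 → 25 bp
Sorted largest to smallest: 54, 25, 14, 3 bp.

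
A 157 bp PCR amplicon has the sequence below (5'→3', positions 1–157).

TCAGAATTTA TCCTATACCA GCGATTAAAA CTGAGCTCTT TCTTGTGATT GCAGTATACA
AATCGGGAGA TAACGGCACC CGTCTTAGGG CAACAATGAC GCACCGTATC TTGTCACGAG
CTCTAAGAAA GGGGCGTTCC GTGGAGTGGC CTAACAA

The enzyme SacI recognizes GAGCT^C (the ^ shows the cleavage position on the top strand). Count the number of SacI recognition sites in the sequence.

GAGCTC occurs starting at positions 33, 118.
SacI cuts at 2 sites.

2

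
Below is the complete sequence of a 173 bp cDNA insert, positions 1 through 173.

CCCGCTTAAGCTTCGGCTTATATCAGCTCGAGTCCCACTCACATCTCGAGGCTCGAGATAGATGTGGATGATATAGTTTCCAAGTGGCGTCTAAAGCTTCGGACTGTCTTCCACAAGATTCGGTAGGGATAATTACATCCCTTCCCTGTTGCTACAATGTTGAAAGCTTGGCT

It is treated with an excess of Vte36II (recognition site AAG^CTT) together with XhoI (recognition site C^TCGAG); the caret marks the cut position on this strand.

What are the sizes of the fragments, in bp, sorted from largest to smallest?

Vte36II sites (AAGCTT) start at positions 8, 94, 164.
Vte36II cuts after base 3 of each site, so after positions 10, 96, 166.
XhoI sites (CTCGAG) start at positions 27, 45, 52.
XhoI cuts after the first base of each site, so after positions 27, 45, 52.
Combined cut positions: 10, 27, 45, 52, 96, 166.
Linear molecule, 6 cuts → 7 fragments:
  1–10 → 10 bp
  11–27 → 17 bp
  28–45 → 18 bp
  46–52 → 7 bp
  53–96 → 44 bp
  97–166 → 70 bp
  167–173 → 7 bp
Sorted largest to smallest: 70, 44, 18, 17, 10, 7, 7 bp.

70, 44, 18, 17, 10, 7, 7 bp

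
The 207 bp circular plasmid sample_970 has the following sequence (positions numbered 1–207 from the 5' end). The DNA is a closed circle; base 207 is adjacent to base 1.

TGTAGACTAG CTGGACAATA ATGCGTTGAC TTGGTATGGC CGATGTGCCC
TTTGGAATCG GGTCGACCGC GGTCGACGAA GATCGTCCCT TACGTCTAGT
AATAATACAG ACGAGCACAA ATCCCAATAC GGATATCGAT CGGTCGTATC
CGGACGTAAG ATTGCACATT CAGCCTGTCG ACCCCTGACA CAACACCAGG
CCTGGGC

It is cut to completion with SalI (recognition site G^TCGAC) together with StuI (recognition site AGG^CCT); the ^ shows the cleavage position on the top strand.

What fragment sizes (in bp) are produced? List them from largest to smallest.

SalI sites (GTCGAC) start at positions 62, 72, 177.
SalI cuts after the first base of each site, so after positions 62, 72, 177.
The StuI site (AGGCCT) starts at position 198.
StuI cuts after base 3 of each site, so after position 200.
Combined cut positions: 62, 72, 177, 200.
Circular molecule, 4 cuts → 4 fragments:
  63–72 → 10 bp
  73–177 → 105 bp
  178–200 → 23 bp
  201–207 then 1–62 → 7 + 62 = 69 bp
Sorted largest to smallest: 105, 69, 23, 10 bp.

105, 69, 23, 10 bp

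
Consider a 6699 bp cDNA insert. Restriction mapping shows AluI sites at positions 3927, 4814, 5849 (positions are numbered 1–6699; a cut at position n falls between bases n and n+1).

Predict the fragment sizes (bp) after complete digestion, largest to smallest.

Linear molecule, 3 cuts → 4 fragments:
  3927 − 0 = 3927 bp
  4814 − 3927 = 887 bp
  5849 − 4814 = 1035 bp
  6699 − 5849 = 850 bp
Sorted largest to smallest: 3927, 1035, 887, 850 bp.

3927, 1035, 887, 850 bp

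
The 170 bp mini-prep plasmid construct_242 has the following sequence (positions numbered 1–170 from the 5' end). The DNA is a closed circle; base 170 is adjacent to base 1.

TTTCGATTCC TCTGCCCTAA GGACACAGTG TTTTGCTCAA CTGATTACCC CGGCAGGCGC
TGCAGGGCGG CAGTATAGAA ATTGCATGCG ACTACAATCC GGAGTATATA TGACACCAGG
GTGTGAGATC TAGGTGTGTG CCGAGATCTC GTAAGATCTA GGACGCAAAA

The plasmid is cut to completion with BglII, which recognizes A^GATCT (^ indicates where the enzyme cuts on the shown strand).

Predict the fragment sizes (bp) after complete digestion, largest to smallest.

142, 18, 10 bp

BglII sites (AGATCT) start at positions 126, 144, 154.
BglII cuts after the first base of each site, so after positions 126, 144, 154.
Circular molecule, 3 cuts → 3 fragments:
  127–144 → 18 bp
  145–154 → 10 bp
  155–170 then 1–126 → 16 + 126 = 142 bp
Sorted largest to smallest: 142, 18, 10 bp.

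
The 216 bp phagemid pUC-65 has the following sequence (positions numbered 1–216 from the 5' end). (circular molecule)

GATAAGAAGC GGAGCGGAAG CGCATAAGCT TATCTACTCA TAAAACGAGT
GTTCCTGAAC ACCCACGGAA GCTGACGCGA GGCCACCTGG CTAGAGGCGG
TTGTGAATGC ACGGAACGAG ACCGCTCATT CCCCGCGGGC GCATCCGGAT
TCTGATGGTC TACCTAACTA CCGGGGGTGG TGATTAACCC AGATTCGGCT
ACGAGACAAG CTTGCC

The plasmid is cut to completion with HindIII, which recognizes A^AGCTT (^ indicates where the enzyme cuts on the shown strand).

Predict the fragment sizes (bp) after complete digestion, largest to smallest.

182, 34 bp

HindIII sites (AAGCTT) start at positions 26, 208.
HindIII cuts after the first base of each site, so after positions 26, 208.
Circular molecule, 2 cuts → 2 fragments:
  27–208 → 182 bp
  209–216 then 1–26 → 8 + 26 = 34 bp
Sorted largest to smallest: 182, 34 bp.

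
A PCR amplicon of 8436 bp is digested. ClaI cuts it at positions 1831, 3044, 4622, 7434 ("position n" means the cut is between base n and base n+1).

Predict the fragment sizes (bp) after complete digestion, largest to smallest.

2812, 1831, 1578, 1213, 1002 bp

Linear molecule, 4 cuts → 5 fragments:
  1831 − 0 = 1831 bp
  3044 − 1831 = 1213 bp
  4622 − 3044 = 1578 bp
  7434 − 4622 = 2812 bp
  8436 − 7434 = 1002 bp
Sorted largest to smallest: 2812, 1831, 1578, 1213, 1002 bp.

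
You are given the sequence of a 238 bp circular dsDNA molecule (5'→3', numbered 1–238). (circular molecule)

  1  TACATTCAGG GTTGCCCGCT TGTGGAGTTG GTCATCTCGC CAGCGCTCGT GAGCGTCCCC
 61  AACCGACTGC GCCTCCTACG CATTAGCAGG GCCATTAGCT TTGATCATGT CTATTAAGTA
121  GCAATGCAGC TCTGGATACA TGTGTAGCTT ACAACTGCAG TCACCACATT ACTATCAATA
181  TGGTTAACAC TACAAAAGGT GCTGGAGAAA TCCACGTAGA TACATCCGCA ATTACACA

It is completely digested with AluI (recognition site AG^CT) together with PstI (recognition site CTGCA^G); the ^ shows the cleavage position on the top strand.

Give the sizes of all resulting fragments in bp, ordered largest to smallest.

177, 31, 18, 12 bp

AluI sites (AGCT) start at positions 97, 128, 146.
AluI cuts after base 2 of each site, so after positions 98, 129, 147.
The PstI site (CTGCAG) starts at position 155.
PstI cuts after base 5 of each site (before the last base), so after position 159.
Combined cut positions: 98, 129, 147, 159.
Circular molecule, 4 cuts → 4 fragments:
  99–129 → 31 bp
  130–147 → 18 bp
  148–159 → 12 bp
  160–238 then 1–98 → 79 + 98 = 177 bp
Sorted largest to smallest: 177, 31, 18, 12 bp.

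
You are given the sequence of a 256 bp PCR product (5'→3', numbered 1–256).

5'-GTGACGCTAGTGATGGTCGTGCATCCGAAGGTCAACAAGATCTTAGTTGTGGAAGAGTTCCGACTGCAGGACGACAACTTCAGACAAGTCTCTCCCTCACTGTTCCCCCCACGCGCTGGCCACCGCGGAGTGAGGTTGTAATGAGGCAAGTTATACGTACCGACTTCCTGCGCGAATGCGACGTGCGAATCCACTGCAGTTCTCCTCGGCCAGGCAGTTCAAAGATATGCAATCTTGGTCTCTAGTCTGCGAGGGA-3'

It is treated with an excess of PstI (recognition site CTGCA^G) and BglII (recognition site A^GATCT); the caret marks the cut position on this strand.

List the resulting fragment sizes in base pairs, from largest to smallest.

130, 58, 38, 30 bp

PstI sites (CTGCAG) start at positions 64, 194.
PstI cuts after base 5 of each site (before the last base), so after positions 68, 198.
The BglII site (AGATCT) starts at position 38.
BglII cuts after the first base of each site, so after position 38.
Combined cut positions: 38, 68, 198.
Linear molecule, 3 cuts → 4 fragments:
  1–38 → 38 bp
  39–68 → 30 bp
  69–198 → 130 bp
  199–256 → 58 bp
Sorted largest to smallest: 130, 58, 38, 30 bp.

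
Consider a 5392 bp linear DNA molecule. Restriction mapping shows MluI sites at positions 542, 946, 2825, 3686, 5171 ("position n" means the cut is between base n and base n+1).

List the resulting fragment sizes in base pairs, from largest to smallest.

1879, 1485, 861, 542, 404, 221 bp

Linear molecule, 5 cuts → 6 fragments:
  542 − 0 = 542 bp
  946 − 542 = 404 bp
  2825 − 946 = 1879 bp
  3686 − 2825 = 861 bp
  5171 − 3686 = 1485 bp
  5392 − 5171 = 221 bp
Sorted largest to smallest: 1879, 1485, 861, 542, 404, 221 bp.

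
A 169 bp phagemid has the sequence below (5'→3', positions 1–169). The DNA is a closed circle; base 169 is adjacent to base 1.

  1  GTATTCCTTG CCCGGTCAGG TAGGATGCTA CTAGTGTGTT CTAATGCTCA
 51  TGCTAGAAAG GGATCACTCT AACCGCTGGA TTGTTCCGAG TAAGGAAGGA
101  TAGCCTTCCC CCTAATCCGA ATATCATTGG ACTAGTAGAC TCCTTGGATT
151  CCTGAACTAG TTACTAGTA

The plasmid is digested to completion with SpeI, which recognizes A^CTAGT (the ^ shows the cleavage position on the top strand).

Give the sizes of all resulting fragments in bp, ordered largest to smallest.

101, 36, 25, 7 bp

SpeI sites (ACTAGT) start at positions 30, 131, 156, 163.
SpeI cuts after the first base of each site, so after positions 30, 131, 156, 163.
Circular molecule, 4 cuts → 4 fragments:
  31–131 → 101 bp
  132–156 → 25 bp
  157–163 → 7 bp
  164–169 then 1–30 → 6 + 30 = 36 bp
Sorted largest to smallest: 101, 36, 25, 7 bp.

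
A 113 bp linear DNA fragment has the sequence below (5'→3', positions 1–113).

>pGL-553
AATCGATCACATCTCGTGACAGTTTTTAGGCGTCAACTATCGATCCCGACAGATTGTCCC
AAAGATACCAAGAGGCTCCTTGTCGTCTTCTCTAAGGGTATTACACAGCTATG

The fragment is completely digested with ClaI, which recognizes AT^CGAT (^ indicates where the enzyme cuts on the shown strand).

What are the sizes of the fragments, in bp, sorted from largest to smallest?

ClaI sites (ATCGAT) start at positions 2, 39.
ClaI cuts after base 2 of each site, so after positions 3, 40.
Linear molecule, 2 cuts → 3 fragments:
  1–3 → 3 bp
  4–40 → 37 bp
  41–113 → 73 bp
Sorted largest to smallest: 73, 37, 3 bp.

73, 37, 3 bp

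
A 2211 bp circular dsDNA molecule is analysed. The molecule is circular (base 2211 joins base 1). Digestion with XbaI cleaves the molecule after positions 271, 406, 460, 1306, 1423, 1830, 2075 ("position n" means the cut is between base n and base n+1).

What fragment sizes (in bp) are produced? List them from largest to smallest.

Circular molecule, 7 cuts → 7 fragments:
  406 − 271 = 135 bp
  460 − 406 = 54 bp
  1306 − 460 = 846 bp
  1423 − 1306 = 117 bp
  1830 − 1423 = 407 bp
  2075 − 1830 = 245 bp
  wrap: 2211 − 2075 + 271 = 407 bp
Sorted largest to smallest: 846, 407, 407, 245, 135, 117, 54 bp.

846, 407, 407, 245, 135, 117, 54 bp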